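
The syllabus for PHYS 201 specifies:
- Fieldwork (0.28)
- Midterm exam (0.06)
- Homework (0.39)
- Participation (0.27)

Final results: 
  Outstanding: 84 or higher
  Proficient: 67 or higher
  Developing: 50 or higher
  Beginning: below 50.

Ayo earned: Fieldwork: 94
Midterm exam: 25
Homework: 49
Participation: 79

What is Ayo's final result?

Weighted total:
  Fieldwork 94 × 0.28 = 26.32
  Midterm exam 25 × 0.06 = 1.5
  Homework 49 × 0.39 = 19.11
  Participation 79 × 0.27 = 21.33
Sum = 68.26
68.26 is ≥ 67 and < 84 → Proficient

Proficient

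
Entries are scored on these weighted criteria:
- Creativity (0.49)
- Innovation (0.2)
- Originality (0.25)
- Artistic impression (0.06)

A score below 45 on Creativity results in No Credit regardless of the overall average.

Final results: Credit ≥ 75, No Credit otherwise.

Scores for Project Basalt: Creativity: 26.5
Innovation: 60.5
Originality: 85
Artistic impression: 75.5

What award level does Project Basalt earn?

Creativity score 26.5 < 45: minimum not met.
Weighted total:
  Creativity 26.5 × 0.49 = 12.985
  Innovation 60.5 × 0.2 = 12.1
  Originality 85 × 0.25 = 21.25
  Artistic impression 75.5 × 0.06 = 4.53
Sum = 50.865
Because the Creativity minimum was not met, the result is No Credit.

No Credit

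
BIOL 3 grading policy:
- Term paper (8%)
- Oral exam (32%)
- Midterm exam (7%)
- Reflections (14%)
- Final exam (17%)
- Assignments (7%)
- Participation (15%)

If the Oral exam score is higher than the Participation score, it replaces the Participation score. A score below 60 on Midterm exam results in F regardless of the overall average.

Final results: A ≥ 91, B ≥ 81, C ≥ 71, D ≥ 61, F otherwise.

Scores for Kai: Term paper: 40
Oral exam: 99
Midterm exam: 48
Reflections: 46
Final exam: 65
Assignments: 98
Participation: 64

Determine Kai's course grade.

F

Oral exam (99) > Participation (64), so Participation counts as 99.
Midterm exam score 48 < 60: minimum not met.
Weighted total:
  Term paper 40 × 0.08 = 3.2
  Oral exam 99 × 0.32 = 31.68
  Midterm exam 48 × 0.07 = 3.36
  Reflections 46 × 0.14 = 6.44
  Final exam 65 × 0.17 = 11.05
  Assignments 98 × 0.07 = 6.86
  Participation 99 × 0.15 = 14.85
Sum = 77.44
Because the Midterm exam minimum was not met, the result is F.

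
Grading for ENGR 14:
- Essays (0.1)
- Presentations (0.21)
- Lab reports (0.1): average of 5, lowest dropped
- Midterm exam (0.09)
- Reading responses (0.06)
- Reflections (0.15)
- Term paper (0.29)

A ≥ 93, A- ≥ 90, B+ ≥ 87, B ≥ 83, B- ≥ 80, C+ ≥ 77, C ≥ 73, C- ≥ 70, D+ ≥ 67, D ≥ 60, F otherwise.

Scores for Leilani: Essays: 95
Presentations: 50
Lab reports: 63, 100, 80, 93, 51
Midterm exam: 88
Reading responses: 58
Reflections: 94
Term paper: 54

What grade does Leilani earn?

D+

Lab reports: drop 51 → average of remaining 4 = 336/4 = 84
Weighted total:
  Essays 95 × 0.1 = 9.5
  Presentations 50 × 0.21 = 10.5
  Lab reports 84 × 0.1 = 8.4
  Midterm exam 88 × 0.09 = 7.92
  Reading responses 58 × 0.06 = 3.48
  Reflections 94 × 0.15 = 14.1
  Term paper 54 × 0.29 = 15.66
Sum = 69.56
69.56 is ≥ 67 and < 70 → D+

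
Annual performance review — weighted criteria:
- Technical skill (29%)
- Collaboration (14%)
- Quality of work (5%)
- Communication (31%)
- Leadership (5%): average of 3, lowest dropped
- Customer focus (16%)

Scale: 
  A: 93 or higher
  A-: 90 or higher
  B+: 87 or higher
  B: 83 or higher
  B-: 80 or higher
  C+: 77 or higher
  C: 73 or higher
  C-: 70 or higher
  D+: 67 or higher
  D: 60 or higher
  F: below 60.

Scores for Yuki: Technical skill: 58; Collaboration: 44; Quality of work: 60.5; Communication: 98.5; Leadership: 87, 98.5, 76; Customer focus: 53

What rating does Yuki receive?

Leadership: drop 76 → average of remaining 2 = 185.5/2 = 92.75
Weighted total:
  Technical skill 58 × 0.29 = 16.82
  Collaboration 44 × 0.14 = 6.16
  Quality of work 60.5 × 0.05 = 3.025
  Communication 98.5 × 0.31 = 30.535
  Leadership 92.75 × 0.05 = 4.6375
  Customer focus 53 × 0.16 = 8.48
Sum = 69.6575
69.6575 is ≥ 67 and < 70 → D+

D+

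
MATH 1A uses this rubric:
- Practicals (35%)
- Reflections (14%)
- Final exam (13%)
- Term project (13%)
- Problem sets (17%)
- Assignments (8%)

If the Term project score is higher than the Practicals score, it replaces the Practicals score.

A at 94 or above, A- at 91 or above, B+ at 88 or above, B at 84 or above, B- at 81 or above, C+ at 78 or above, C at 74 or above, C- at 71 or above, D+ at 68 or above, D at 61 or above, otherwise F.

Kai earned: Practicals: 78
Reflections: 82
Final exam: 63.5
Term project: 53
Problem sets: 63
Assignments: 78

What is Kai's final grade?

Term project (53) ≤ Practicals (78), so Practicals stays at 78.
Weighted total:
  Practicals 78 × 0.35 = 27.3
  Reflections 82 × 0.14 = 11.48
  Final exam 63.5 × 0.13 = 8.255
  Term project 53 × 0.13 = 6.89
  Problem sets 63 × 0.17 = 10.71
  Assignments 78 × 0.08 = 6.24
Sum = 70.875
70.875 is ≥ 68 and < 71 → D+

D+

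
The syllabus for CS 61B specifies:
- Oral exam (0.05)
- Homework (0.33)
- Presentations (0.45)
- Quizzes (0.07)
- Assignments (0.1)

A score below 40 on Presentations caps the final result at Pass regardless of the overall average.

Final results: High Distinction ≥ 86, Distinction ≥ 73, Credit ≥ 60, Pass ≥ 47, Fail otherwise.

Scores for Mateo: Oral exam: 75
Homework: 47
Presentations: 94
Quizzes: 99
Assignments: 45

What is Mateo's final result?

Credit

Presentations score 94 ≥ 40: minimum met.
Weighted total:
  Oral exam 75 × 0.05 = 3.75
  Homework 47 × 0.33 = 15.51
  Presentations 94 × 0.45 = 42.3
  Quizzes 99 × 0.07 = 6.93
  Assignments 45 × 0.1 = 4.5
Sum = 72.99
72.99 is ≥ 60 and < 73 → Credit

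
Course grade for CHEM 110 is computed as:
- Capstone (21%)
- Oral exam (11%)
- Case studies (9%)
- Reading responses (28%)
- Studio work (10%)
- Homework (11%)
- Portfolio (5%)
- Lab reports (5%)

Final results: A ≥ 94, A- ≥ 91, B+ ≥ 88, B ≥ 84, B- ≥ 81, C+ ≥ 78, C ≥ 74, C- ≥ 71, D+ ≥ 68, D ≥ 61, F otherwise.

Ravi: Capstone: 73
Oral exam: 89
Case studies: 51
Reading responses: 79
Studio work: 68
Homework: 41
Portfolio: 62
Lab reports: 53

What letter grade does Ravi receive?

Weighted total:
  Capstone 73 × 0.21 = 15.33
  Oral exam 89 × 0.11 = 9.79
  Case studies 51 × 0.09 = 4.59
  Reading responses 79 × 0.28 = 22.12
  Studio work 68 × 0.1 = 6.8
  Homework 41 × 0.11 = 4.51
  Portfolio 62 × 0.05 = 3.1
  Lab reports 53 × 0.05 = 2.65
Sum = 68.89
68.89 is ≥ 68 and < 71 → D+

D+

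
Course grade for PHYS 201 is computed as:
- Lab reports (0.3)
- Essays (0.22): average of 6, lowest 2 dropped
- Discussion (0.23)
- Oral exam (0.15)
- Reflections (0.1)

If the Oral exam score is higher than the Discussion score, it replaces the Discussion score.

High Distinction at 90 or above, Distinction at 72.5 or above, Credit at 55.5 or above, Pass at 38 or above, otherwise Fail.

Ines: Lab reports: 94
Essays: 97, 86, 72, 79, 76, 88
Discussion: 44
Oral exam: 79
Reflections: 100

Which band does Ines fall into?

Distinction

Essays: drop 72, 76 → average of remaining 4 = 350/4 = 87.5
Oral exam (79) > Discussion (44), so Discussion counts as 79.
Weighted total:
  Lab reports 94 × 0.3 = 28.2
  Essays 87.5 × 0.22 = 19.25
  Discussion 79 × 0.23 = 18.17
  Oral exam 79 × 0.15 = 11.85
  Reflections 100 × 0.1 = 10
Sum = 87.47
87.47 is ≥ 72.5 and < 90 → Distinction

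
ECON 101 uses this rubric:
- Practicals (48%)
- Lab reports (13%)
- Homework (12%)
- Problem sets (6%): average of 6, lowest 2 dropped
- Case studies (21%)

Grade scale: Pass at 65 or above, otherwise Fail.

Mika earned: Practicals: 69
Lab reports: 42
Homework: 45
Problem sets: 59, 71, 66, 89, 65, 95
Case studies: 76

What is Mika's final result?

Problem sets: drop 59, 65 → average of remaining 4 = 321/4 = 80.25
Weighted total:
  Practicals 69 × 0.48 = 33.12
  Lab reports 42 × 0.13 = 5.46
  Homework 45 × 0.12 = 5.4
  Problem sets 80.25 × 0.06 = 4.815
  Case studies 76 × 0.21 = 15.96
Sum = 64.755
64.755 < 65 → Fail

Fail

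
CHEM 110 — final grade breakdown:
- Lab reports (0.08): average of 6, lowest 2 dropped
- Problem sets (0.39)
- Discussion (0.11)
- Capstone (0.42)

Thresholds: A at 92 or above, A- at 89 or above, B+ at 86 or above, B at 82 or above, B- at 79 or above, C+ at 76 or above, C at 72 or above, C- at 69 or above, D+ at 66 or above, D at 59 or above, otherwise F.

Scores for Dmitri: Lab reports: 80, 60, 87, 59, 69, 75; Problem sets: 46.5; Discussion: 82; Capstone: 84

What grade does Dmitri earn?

Lab reports: drop 59, 60 → average of remaining 4 = 311/4 = 77.75
Weighted total:
  Lab reports 77.75 × 0.08 = 6.22
  Problem sets 46.5 × 0.39 = 18.135
  Discussion 82 × 0.11 = 9.02
  Capstone 84 × 0.42 = 35.28
Sum = 68.655
68.655 is ≥ 66 and < 69 → D+

D+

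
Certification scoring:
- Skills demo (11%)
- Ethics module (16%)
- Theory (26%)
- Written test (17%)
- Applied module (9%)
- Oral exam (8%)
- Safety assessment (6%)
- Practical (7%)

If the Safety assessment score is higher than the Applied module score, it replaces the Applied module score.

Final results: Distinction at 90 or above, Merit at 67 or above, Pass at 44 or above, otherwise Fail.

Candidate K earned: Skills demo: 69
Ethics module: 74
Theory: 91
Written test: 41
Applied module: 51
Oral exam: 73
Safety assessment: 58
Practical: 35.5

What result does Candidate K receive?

Safety assessment (58) > Applied module (51), so Applied module counts as 58.
Weighted total:
  Skills demo 69 × 0.11 = 7.59
  Ethics module 74 × 0.16 = 11.84
  Theory 91 × 0.26 = 23.66
  Written test 41 × 0.17 = 6.97
  Applied module 58 × 0.09 = 5.22
  Oral exam 73 × 0.08 = 5.84
  Safety assessment 58 × 0.06 = 3.48
  Practical 35.5 × 0.07 = 2.485
Sum = 67.085
67.085 is ≥ 67 and < 90 → Merit

Merit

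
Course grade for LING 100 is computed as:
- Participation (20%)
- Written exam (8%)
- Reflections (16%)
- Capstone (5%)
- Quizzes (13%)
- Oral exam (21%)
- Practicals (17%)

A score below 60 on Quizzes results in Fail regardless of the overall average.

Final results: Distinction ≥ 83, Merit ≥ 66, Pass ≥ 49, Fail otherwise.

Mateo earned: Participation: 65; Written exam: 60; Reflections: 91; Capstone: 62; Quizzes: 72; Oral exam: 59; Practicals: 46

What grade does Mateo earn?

Quizzes score 72 ≥ 60: minimum met.
Weighted total:
  Participation 65 × 0.2 = 13
  Written exam 60 × 0.08 = 4.8
  Reflections 91 × 0.16 = 14.56
  Capstone 62 × 0.05 = 3.1
  Quizzes 72 × 0.13 = 9.36
  Oral exam 59 × 0.21 = 12.39
  Practicals 46 × 0.17 = 7.82
Sum = 65.03
65.03 is ≥ 49 and < 66 → Pass

Pass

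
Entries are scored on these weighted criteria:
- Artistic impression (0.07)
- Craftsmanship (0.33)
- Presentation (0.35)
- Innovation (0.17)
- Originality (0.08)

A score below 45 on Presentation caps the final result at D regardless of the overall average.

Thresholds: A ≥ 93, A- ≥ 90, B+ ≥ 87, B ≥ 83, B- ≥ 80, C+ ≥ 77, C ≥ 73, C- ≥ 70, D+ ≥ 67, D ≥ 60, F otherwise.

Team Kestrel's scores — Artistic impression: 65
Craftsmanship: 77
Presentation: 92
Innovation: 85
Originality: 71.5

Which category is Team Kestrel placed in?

Presentation score 92 ≥ 45: minimum met.
Weighted total:
  Artistic impression 65 × 0.07 = 4.55
  Craftsmanship 77 × 0.33 = 25.41
  Presentation 92 × 0.35 = 32.2
  Innovation 85 × 0.17 = 14.45
  Originality 71.5 × 0.08 = 5.72
Sum = 82.33
82.33 is ≥ 80 and < 83 → B-

B-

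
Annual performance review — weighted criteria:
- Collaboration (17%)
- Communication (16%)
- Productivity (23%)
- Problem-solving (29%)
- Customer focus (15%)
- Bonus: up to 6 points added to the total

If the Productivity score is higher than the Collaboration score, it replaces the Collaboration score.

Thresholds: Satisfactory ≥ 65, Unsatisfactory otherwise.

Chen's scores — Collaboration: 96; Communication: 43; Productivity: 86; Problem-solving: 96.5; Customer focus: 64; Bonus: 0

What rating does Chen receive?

Satisfactory

Productivity (86) ≤ Collaboration (96), so Collaboration stays at 96.
Weighted total:
  Collaboration 96 × 0.17 = 16.32
  Communication 43 × 0.16 = 6.88
  Productivity 86 × 0.23 = 19.78
  Problem-solving 96.5 × 0.29 = 27.985
  Customer focus 64 × 0.15 = 9.6
Sum = 80.565
Bonus: 80.565 + 0 = 80.565
80.565 ≥ 65 → Satisfactory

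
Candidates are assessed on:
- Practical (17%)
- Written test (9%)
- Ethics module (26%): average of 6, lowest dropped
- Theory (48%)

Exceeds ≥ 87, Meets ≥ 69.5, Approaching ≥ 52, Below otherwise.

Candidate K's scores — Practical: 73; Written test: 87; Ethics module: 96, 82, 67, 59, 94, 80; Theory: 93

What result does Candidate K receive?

Ethics module: drop 59 → average of remaining 5 = 419/5 = 83.8
Weighted total:
  Practical 73 × 0.17 = 12.41
  Written test 87 × 0.09 = 7.83
  Ethics module 83.8 × 0.26 = 21.788
  Theory 93 × 0.48 = 44.64
Sum = 86.668
86.668 is ≥ 69.5 and < 87 → Meets

Meets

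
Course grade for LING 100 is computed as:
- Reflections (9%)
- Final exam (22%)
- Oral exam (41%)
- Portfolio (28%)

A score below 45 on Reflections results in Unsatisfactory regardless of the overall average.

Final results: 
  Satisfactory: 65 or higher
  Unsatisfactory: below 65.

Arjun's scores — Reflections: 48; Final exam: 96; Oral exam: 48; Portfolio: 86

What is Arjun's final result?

Satisfactory

Reflections score 48 ≥ 45: minimum met.
Weighted total:
  Reflections 48 × 0.09 = 4.32
  Final exam 96 × 0.22 = 21.12
  Oral exam 48 × 0.41 = 19.68
  Portfolio 86 × 0.28 = 24.08
Sum = 69.2
69.2 ≥ 65 → Satisfactory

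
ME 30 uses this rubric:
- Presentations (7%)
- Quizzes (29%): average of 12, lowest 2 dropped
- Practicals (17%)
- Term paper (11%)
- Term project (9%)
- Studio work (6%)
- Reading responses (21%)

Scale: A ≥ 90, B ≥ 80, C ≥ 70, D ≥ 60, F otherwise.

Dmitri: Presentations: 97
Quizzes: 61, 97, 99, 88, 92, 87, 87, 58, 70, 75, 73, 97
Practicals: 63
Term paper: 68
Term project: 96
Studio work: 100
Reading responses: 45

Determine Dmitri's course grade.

Quizzes: drop 58, 61 → average of remaining 10 = 865/10 = 86.5
Weighted total:
  Presentations 97 × 0.07 = 6.79
  Quizzes 86.5 × 0.29 = 25.085
  Practicals 63 × 0.17 = 10.71
  Term paper 68 × 0.11 = 7.48
  Term project 96 × 0.09 = 8.64
  Studio work 100 × 0.06 = 6
  Reading responses 45 × 0.21 = 9.45
Sum = 74.155
74.155 is ≥ 70 and < 80 → C

C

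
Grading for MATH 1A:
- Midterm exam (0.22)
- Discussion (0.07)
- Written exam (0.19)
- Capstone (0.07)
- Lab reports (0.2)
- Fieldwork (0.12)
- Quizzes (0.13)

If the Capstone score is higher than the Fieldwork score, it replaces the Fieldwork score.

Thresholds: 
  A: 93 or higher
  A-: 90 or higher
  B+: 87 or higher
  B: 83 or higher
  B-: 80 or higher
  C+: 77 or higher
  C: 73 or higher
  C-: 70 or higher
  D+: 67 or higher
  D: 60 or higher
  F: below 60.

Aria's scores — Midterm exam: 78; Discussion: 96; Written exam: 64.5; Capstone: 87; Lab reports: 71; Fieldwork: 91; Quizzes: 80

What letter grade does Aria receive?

C+

Capstone (87) ≤ Fieldwork (91), so Fieldwork stays at 91.
Weighted total:
  Midterm exam 78 × 0.22 = 17.16
  Discussion 96 × 0.07 = 6.72
  Written exam 64.5 × 0.19 = 12.255
  Capstone 87 × 0.07 = 6.09
  Lab reports 71 × 0.2 = 14.2
  Fieldwork 91 × 0.12 = 10.92
  Quizzes 80 × 0.13 = 10.4
Sum = 77.745
77.745 is ≥ 77 and < 80 → C+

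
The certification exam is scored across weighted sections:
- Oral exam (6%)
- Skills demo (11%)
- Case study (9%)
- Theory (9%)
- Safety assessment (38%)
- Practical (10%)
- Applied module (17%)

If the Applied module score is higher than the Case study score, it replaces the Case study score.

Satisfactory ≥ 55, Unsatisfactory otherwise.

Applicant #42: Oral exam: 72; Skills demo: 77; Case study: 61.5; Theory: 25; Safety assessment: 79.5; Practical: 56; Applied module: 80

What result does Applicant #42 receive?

Satisfactory

Applied module (80) > Case study (61.5), so Case study counts as 80.
Weighted total:
  Oral exam 72 × 0.06 = 4.32
  Skills demo 77 × 0.11 = 8.47
  Case study 80 × 0.09 = 7.2
  Theory 25 × 0.09 = 2.25
  Safety assessment 79.5 × 0.38 = 30.21
  Practical 56 × 0.1 = 5.6
  Applied module 80 × 0.17 = 13.6
Sum = 71.65
71.65 ≥ 55 → Satisfactory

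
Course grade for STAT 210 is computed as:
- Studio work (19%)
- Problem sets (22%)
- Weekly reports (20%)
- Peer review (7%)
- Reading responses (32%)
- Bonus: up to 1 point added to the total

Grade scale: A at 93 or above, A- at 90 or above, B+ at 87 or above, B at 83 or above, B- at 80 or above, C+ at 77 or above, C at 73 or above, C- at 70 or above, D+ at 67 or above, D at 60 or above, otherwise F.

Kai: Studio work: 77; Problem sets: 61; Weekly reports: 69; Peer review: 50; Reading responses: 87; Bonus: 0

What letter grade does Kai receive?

C

Weighted total:
  Studio work 77 × 0.19 = 14.63
  Problem sets 61 × 0.22 = 13.42
  Weekly reports 69 × 0.2 = 13.8
  Peer review 50 × 0.07 = 3.5
  Reading responses 87 × 0.32 = 27.84
Sum = 73.19
Bonus: 73.19 + 0 = 73.19
73.19 is ≥ 73 and < 77 → C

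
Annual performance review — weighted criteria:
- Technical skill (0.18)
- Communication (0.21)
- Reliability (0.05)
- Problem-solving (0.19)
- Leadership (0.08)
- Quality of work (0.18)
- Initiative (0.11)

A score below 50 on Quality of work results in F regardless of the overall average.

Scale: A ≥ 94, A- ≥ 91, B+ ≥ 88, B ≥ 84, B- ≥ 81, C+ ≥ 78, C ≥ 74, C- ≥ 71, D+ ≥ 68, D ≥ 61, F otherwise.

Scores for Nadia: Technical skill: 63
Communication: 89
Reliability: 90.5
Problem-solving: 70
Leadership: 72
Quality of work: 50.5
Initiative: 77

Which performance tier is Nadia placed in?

Quality of work score 50.5 ≥ 50: minimum met.
Weighted total:
  Technical skill 63 × 0.18 = 11.34
  Communication 89 × 0.21 = 18.69
  Reliability 90.5 × 0.05 = 4.525
  Problem-solving 70 × 0.19 = 13.3
  Leadership 72 × 0.08 = 5.76
  Quality of work 50.5 × 0.18 = 9.09
  Initiative 77 × 0.11 = 8.47
Sum = 71.175
71.175 is ≥ 71 and < 74 → C-

C-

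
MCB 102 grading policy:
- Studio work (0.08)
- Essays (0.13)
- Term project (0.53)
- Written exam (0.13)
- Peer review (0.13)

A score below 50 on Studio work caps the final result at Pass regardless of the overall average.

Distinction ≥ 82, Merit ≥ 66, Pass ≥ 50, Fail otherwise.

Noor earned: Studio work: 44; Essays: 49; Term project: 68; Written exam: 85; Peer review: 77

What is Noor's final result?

Studio work score 44 < 50: minimum not met.
Weighted total:
  Studio work 44 × 0.08 = 3.52
  Essays 49 × 0.13 = 6.37
  Term project 68 × 0.53 = 36.04
  Written exam 85 × 0.13 = 11.05
  Peer review 77 × 0.13 = 10.01
Sum = 66.99
66.99 would be Merit; cap at Pass applies → Pass.

Pass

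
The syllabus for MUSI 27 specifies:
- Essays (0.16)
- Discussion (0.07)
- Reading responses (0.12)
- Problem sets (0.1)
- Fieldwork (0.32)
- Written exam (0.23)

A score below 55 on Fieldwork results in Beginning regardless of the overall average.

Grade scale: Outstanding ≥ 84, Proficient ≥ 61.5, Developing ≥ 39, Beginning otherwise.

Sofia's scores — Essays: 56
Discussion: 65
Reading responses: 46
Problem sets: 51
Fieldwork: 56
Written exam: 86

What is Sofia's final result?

Fieldwork score 56 ≥ 55: minimum met.
Weighted total:
  Essays 56 × 0.16 = 8.96
  Discussion 65 × 0.07 = 4.55
  Reading responses 46 × 0.12 = 5.52
  Problem sets 51 × 0.1 = 5.1
  Fieldwork 56 × 0.32 = 17.92
  Written exam 86 × 0.23 = 19.78
Sum = 61.83
61.83 is ≥ 61.5 and < 84 → Proficient

Proficient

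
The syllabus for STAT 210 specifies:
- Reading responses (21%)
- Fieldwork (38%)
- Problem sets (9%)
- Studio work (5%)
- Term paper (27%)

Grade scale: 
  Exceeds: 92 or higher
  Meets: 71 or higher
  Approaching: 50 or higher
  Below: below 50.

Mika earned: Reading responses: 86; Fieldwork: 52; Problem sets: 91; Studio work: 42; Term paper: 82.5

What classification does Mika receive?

Approaching

Weighted total:
  Reading responses 86 × 0.21 = 18.06
  Fieldwork 52 × 0.38 = 19.76
  Problem sets 91 × 0.09 = 8.19
  Studio work 42 × 0.05 = 2.1
  Term paper 82.5 × 0.27 = 22.275
Sum = 70.385
70.385 is ≥ 50 and < 71 → Approaching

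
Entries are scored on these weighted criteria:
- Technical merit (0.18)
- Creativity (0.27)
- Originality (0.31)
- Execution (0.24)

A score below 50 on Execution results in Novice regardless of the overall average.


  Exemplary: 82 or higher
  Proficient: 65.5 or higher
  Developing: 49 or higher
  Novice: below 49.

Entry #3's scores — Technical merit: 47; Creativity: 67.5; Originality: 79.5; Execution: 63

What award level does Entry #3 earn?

Proficient

Execution score 63 ≥ 50: minimum met.
Weighted total:
  Technical merit 47 × 0.18 = 8.46
  Creativity 67.5 × 0.27 = 18.225
  Originality 79.5 × 0.31 = 24.645
  Execution 63 × 0.24 = 15.12
Sum = 66.45
66.45 is ≥ 65.5 and < 82 → Proficient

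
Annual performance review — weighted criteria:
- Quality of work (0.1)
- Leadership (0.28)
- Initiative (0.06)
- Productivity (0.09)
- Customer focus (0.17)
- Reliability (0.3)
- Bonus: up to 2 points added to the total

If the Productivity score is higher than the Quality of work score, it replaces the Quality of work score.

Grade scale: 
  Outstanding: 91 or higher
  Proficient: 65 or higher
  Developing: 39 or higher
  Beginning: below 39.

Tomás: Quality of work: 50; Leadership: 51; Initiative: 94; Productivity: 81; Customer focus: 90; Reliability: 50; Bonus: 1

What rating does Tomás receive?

Productivity (81) > Quality of work (50), so Quality of work counts as 81.
Weighted total:
  Quality of work 81 × 0.1 = 8.1
  Leadership 51 × 0.28 = 14.28
  Initiative 94 × 0.06 = 5.64
  Productivity 81 × 0.09 = 7.29
  Customer focus 90 × 0.17 = 15.3
  Reliability 50 × 0.3 = 15
Sum = 65.61
Bonus: 65.61 + 1 = 66.61
66.61 is ≥ 65 and < 91 → Proficient

Proficient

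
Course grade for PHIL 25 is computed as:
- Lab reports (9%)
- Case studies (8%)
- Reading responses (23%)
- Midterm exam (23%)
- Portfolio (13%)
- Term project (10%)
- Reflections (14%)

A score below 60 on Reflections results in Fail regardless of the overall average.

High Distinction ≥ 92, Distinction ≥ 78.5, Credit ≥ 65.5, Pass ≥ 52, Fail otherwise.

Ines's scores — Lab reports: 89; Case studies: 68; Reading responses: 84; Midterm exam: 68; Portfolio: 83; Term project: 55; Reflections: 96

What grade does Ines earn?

Reflections score 96 ≥ 60: minimum met.
Weighted total:
  Lab reports 89 × 0.09 = 8.01
  Case studies 68 × 0.08 = 5.44
  Reading responses 84 × 0.23 = 19.32
  Midterm exam 68 × 0.23 = 15.64
  Portfolio 83 × 0.13 = 10.79
  Term project 55 × 0.1 = 5.5
  Reflections 96 × 0.14 = 13.44
Sum = 78.14
78.14 is ≥ 65.5 and < 78.5 → Credit

Credit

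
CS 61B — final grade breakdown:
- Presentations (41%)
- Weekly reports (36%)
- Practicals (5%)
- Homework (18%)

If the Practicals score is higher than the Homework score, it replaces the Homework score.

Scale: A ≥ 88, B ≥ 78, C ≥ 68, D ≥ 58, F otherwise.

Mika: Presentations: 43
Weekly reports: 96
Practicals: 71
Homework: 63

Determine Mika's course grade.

C

Practicals (71) > Homework (63), so Homework counts as 71.
Weighted total:
  Presentations 43 × 0.41 = 17.63
  Weekly reports 96 × 0.36 = 34.56
  Practicals 71 × 0.05 = 3.55
  Homework 71 × 0.18 = 12.78
Sum = 68.52
68.52 is ≥ 68 and < 78 → C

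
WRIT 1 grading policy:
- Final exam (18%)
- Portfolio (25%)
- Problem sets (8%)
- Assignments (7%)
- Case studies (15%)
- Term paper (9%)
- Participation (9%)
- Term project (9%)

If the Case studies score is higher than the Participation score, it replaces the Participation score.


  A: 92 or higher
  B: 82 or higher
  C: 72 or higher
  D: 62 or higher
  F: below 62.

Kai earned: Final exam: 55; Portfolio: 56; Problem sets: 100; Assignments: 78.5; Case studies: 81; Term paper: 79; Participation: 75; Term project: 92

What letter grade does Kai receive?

Case studies (81) > Participation (75), so Participation counts as 81.
Weighted total:
  Final exam 55 × 0.18 = 9.9
  Portfolio 56 × 0.25 = 14
  Problem sets 100 × 0.08 = 8
  Assignments 78.5 × 0.07 = 5.495
  Case studies 81 × 0.15 = 12.15
  Term paper 79 × 0.09 = 7.11
  Participation 81 × 0.09 = 7.29
  Term project 92 × 0.09 = 8.28
Sum = 72.225
72.225 is ≥ 72 and < 82 → C

C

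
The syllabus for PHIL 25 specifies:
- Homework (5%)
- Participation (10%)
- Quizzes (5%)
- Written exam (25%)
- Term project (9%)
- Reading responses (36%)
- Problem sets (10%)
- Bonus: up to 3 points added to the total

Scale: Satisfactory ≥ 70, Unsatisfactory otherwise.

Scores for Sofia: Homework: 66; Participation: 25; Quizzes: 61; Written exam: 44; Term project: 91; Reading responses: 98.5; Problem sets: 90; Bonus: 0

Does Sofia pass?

Satisfactory

Weighted total:
  Homework 66 × 0.05 = 3.3
  Participation 25 × 0.1 = 2.5
  Quizzes 61 × 0.05 = 3.05
  Written exam 44 × 0.25 = 11
  Term project 91 × 0.09 = 8.19
  Reading responses 98.5 × 0.36 = 35.46
  Problem sets 90 × 0.1 = 9
Sum = 72.5
Bonus: 72.5 + 0 = 72.5
72.5 ≥ 70 → Satisfactory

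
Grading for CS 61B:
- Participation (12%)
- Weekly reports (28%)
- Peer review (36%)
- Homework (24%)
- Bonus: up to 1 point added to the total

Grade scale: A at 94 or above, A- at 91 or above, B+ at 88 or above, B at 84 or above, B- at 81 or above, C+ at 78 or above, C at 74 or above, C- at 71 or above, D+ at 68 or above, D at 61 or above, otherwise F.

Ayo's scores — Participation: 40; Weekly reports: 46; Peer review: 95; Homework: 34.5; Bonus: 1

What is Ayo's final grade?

Weighted total:
  Participation 40 × 0.12 = 4.8
  Weekly reports 46 × 0.28 = 12.88
  Peer review 95 × 0.36 = 34.2
  Homework 34.5 × 0.24 = 8.28
Sum = 60.16
Bonus: 60.16 + 1 = 61.16
61.16 is ≥ 61 and < 68 → D

D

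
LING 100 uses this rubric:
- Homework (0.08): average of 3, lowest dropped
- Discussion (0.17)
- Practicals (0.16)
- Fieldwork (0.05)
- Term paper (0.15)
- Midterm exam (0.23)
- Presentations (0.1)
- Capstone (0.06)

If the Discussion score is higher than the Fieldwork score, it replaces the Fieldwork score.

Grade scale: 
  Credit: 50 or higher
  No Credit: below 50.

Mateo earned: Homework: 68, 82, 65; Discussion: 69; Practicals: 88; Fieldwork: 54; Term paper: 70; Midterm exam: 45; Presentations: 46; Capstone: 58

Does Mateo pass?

Credit

Homework: drop 65 → average of remaining 2 = 150/2 = 75
Discussion (69) > Fieldwork (54), so Fieldwork counts as 69.
Weighted total:
  Homework 75 × 0.08 = 6
  Discussion 69 × 0.17 = 11.73
  Practicals 88 × 0.16 = 14.08
  Fieldwork 69 × 0.05 = 3.45
  Term paper 70 × 0.15 = 10.5
  Midterm exam 45 × 0.23 = 10.35
  Presentations 46 × 0.1 = 4.6
  Capstone 58 × 0.06 = 3.48
Sum = 64.19
64.19 ≥ 50 → Credit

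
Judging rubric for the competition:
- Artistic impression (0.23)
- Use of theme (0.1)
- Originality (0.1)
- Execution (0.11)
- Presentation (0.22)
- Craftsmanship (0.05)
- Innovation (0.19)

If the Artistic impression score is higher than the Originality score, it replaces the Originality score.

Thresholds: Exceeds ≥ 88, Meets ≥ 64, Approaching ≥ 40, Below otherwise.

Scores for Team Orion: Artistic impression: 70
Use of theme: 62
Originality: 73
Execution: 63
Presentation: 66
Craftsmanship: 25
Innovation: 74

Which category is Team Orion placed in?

Meets

Artistic impression (70) ≤ Originality (73), so Originality stays at 73.
Weighted total:
  Artistic impression 70 × 0.23 = 16.1
  Use of theme 62 × 0.1 = 6.2
  Originality 73 × 0.1 = 7.3
  Execution 63 × 0.11 = 6.93
  Presentation 66 × 0.22 = 14.52
  Craftsmanship 25 × 0.05 = 1.25
  Innovation 74 × 0.19 = 14.06
Sum = 66.36
66.36 is ≥ 64 and < 88 → Meets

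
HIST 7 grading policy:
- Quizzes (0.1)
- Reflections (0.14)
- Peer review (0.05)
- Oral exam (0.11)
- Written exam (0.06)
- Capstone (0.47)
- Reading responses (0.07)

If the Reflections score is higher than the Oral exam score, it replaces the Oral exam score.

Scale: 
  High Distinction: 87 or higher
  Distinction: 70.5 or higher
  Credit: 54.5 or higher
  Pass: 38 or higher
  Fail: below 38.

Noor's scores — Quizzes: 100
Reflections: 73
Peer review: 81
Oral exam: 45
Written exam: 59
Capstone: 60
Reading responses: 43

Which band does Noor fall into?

Credit

Reflections (73) > Oral exam (45), so Oral exam counts as 73.
Weighted total:
  Quizzes 100 × 0.1 = 10
  Reflections 73 × 0.14 = 10.22
  Peer review 81 × 0.05 = 4.05
  Oral exam 73 × 0.11 = 8.03
  Written exam 59 × 0.06 = 3.54
  Capstone 60 × 0.47 = 28.2
  Reading responses 43 × 0.07 = 3.01
Sum = 67.05
67.05 is ≥ 54.5 and < 70.5 → Credit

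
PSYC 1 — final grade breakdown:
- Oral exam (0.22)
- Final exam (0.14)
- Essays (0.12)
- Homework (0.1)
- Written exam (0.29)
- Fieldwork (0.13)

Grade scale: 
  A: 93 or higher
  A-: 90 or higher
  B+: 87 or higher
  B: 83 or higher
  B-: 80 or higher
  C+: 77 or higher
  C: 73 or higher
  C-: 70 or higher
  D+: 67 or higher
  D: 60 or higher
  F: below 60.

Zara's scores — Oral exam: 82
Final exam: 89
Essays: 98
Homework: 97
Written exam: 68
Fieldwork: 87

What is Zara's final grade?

Weighted total:
  Oral exam 82 × 0.22 = 18.04
  Final exam 89 × 0.14 = 12.46
  Essays 98 × 0.12 = 11.76
  Homework 97 × 0.1 = 9.7
  Written exam 68 × 0.29 = 19.72
  Fieldwork 87 × 0.13 = 11.31
Sum = 82.99
82.99 is ≥ 80 and < 83 → B-

B-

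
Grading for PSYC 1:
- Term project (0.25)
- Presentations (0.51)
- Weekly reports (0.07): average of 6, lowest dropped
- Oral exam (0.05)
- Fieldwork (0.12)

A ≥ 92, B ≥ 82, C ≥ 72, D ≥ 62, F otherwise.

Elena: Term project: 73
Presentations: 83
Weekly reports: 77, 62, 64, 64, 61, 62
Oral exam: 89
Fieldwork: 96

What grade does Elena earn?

Weekly reports: drop 61 → average of remaining 5 = 329/5 = 65.8
Weighted total:
  Term project 73 × 0.25 = 18.25
  Presentations 83 × 0.51 = 42.33
  Weekly reports 65.8 × 0.07 = 4.606
  Oral exam 89 × 0.05 = 4.45
  Fieldwork 96 × 0.12 = 11.52
Sum = 81.156
81.156 is ≥ 72 and < 82 → C

C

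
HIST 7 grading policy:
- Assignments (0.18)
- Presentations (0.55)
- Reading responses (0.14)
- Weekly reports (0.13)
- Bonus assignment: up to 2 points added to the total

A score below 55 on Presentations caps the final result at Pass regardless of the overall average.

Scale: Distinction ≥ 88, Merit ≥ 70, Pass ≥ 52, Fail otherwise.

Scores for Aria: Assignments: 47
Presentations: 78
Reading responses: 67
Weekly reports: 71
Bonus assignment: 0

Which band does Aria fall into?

Presentations score 78 ≥ 55: minimum met.
Weighted total:
  Assignments 47 × 0.18 = 8.46
  Presentations 78 × 0.55 = 42.9
  Reading responses 67 × 0.14 = 9.38
  Weekly reports 71 × 0.13 = 9.23
Sum = 69.97
Bonus assignment: 69.97 + 0 = 69.97
69.97 is ≥ 52 and < 70 → Pass

Pass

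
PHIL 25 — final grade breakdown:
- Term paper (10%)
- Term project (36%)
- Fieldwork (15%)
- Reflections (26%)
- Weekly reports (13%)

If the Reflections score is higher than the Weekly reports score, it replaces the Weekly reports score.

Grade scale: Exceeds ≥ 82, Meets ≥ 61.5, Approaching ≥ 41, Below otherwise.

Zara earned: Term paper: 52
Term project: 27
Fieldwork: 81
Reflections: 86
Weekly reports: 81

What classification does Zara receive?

Approaching

Reflections (86) > Weekly reports (81), so Weekly reports counts as 86.
Weighted total:
  Term paper 52 × 0.1 = 5.2
  Term project 27 × 0.36 = 9.72
  Fieldwork 81 × 0.15 = 12.15
  Reflections 86 × 0.26 = 22.36
  Weekly reports 86 × 0.13 = 11.18
Sum = 60.61
60.61 is ≥ 41 and < 61.5 → Approaching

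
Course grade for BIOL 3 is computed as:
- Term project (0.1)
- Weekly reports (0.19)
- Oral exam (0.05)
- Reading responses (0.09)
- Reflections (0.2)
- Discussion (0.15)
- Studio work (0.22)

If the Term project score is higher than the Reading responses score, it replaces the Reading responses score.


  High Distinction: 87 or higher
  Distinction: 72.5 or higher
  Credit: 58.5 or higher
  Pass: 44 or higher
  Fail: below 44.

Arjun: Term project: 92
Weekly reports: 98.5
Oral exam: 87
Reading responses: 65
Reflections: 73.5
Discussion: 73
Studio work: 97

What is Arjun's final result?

Term project (92) > Reading responses (65), so Reading responses counts as 92.
Weighted total:
  Term project 92 × 0.1 = 9.2
  Weekly reports 98.5 × 0.19 = 18.715
  Oral exam 87 × 0.05 = 4.35
  Reading responses 92 × 0.09 = 8.28
  Reflections 73.5 × 0.2 = 14.7
  Discussion 73 × 0.15 = 10.95
  Studio work 97 × 0.22 = 21.34
Sum = 87.535
87.535 ≥ 87 → High Distinction

High Distinction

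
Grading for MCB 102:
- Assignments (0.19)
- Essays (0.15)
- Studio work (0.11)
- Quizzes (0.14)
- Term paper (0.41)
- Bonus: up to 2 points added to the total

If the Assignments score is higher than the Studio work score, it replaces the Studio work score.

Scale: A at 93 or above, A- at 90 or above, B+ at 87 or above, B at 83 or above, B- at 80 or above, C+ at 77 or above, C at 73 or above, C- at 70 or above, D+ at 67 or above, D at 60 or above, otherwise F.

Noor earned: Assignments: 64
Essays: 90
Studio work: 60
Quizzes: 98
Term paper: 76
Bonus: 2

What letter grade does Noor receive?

Assignments (64) > Studio work (60), so Studio work counts as 64.
Weighted total:
  Assignments 64 × 0.19 = 12.16
  Essays 90 × 0.15 = 13.5
  Studio work 64 × 0.11 = 7.04
  Quizzes 98 × 0.14 = 13.72
  Term paper 76 × 0.41 = 31.16
Sum = 77.58
Bonus: 77.58 + 2 = 79.58
79.58 is ≥ 77 and < 80 → C+

C+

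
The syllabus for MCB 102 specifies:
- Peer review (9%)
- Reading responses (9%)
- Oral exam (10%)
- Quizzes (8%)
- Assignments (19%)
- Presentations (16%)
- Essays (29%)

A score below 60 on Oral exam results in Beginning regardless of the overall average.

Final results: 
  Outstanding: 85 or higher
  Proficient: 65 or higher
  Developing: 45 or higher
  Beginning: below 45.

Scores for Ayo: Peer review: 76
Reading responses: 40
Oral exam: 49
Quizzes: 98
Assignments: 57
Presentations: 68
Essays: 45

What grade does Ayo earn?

Oral exam score 49 < 60: minimum not met.
Weighted total:
  Peer review 76 × 0.09 = 6.84
  Reading responses 40 × 0.09 = 3.6
  Oral exam 49 × 0.1 = 4.9
  Quizzes 98 × 0.08 = 7.84
  Assignments 57 × 0.19 = 10.83
  Presentations 68 × 0.16 = 10.88
  Essays 45 × 0.29 = 13.05
Sum = 57.94
Because the Oral exam minimum was not met, the result is Beginning.

Beginning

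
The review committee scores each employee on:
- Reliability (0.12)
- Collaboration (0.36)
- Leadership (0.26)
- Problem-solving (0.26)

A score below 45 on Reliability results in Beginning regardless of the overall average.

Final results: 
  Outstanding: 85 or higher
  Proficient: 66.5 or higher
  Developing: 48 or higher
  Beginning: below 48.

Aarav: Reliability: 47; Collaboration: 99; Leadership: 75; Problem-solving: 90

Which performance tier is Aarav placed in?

Reliability score 47 ≥ 45: minimum met.
Weighted total:
  Reliability 47 × 0.12 = 5.64
  Collaboration 99 × 0.36 = 35.64
  Leadership 75 × 0.26 = 19.5
  Problem-solving 90 × 0.26 = 23.4
Sum = 84.18
84.18 is ≥ 66.5 and < 85 → Proficient

Proficient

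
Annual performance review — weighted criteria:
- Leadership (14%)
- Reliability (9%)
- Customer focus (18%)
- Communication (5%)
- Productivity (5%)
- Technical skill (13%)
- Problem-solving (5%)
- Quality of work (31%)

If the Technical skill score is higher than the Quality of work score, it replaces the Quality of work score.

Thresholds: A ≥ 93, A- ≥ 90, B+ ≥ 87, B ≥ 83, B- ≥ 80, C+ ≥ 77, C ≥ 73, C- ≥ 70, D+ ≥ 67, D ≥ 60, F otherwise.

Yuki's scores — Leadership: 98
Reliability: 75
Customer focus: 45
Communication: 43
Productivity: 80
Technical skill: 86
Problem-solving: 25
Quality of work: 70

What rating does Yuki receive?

Technical skill (86) > Quality of work (70), so Quality of work counts as 86.
Weighted total:
  Leadership 98 × 0.14 = 13.72
  Reliability 75 × 0.09 = 6.75
  Customer focus 45 × 0.18 = 8.1
  Communication 43 × 0.05 = 2.15
  Productivity 80 × 0.05 = 4
  Technical skill 86 × 0.13 = 11.18
  Problem-solving 25 × 0.05 = 1.25
  Quality of work 86 × 0.31 = 26.66
Sum = 73.81
73.81 is ≥ 73 and < 77 → C

C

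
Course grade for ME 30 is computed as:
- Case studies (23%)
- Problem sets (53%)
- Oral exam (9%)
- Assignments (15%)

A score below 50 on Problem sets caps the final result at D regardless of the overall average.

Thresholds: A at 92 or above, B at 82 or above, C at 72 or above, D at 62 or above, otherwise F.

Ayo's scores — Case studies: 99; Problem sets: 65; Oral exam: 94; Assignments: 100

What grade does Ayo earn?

C

Problem sets score 65 ≥ 50: minimum met.
Weighted total:
  Case studies 99 × 0.23 = 22.77
  Problem sets 65 × 0.53 = 34.45
  Oral exam 94 × 0.09 = 8.46
  Assignments 100 × 0.15 = 15
Sum = 80.68
80.68 is ≥ 72 and < 82 → C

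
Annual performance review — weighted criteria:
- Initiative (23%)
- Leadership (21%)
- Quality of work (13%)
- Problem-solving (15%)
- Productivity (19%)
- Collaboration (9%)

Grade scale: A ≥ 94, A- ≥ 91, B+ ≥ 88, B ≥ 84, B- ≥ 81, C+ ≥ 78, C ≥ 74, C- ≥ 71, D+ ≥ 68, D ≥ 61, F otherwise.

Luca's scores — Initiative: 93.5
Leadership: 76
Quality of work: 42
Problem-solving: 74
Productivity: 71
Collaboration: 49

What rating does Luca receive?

C-

Weighted total:
  Initiative 93.5 × 0.23 = 21.505
  Leadership 76 × 0.21 = 15.96
  Quality of work 42 × 0.13 = 5.46
  Problem-solving 74 × 0.15 = 11.1
  Productivity 71 × 0.19 = 13.49
  Collaboration 49 × 0.09 = 4.41
Sum = 71.925
71.925 is ≥ 71 and < 74 → C-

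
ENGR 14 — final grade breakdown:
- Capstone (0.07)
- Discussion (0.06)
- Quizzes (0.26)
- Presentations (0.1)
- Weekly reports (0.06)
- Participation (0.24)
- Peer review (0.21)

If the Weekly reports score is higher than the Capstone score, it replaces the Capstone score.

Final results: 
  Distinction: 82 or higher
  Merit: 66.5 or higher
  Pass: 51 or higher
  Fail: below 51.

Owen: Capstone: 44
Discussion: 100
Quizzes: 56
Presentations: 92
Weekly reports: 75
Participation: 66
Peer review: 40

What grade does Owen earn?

Pass

Weekly reports (75) > Capstone (44), so Capstone counts as 75.
Weighted total:
  Capstone 75 × 0.07 = 5.25
  Discussion 100 × 0.06 = 6
  Quizzes 56 × 0.26 = 14.56
  Presentations 92 × 0.1 = 9.2
  Weekly reports 75 × 0.06 = 4.5
  Participation 66 × 0.24 = 15.84
  Peer review 40 × 0.21 = 8.4
Sum = 63.75
63.75 is ≥ 51 and < 66.5 → Pass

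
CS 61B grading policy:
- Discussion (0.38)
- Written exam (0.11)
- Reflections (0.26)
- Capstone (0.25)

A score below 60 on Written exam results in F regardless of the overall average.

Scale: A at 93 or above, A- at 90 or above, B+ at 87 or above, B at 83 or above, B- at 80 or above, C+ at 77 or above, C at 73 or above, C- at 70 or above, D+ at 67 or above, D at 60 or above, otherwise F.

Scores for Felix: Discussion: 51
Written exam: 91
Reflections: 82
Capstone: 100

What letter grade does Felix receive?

Written exam score 91 ≥ 60: minimum met.
Weighted total:
  Discussion 51 × 0.38 = 19.38
  Written exam 91 × 0.11 = 10.01
  Reflections 82 × 0.26 = 21.32
  Capstone 100 × 0.25 = 25
Sum = 75.71
75.71 is ≥ 73 and < 77 → C

C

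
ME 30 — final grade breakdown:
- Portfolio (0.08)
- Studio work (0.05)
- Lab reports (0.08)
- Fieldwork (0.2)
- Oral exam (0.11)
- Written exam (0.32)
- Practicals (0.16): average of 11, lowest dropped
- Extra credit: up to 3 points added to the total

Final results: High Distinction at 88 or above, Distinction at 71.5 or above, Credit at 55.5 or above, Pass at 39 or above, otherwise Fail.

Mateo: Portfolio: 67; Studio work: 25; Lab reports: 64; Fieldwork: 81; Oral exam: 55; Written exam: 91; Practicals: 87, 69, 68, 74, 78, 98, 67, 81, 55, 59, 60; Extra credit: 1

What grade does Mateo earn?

Distinction

Practicals: drop 55 → average of remaining 10 = 741/10 = 74.1
Weighted total:
  Portfolio 67 × 0.08 = 5.36
  Studio work 25 × 0.05 = 1.25
  Lab reports 64 × 0.08 = 5.12
  Fieldwork 81 × 0.2 = 16.2
  Oral exam 55 × 0.11 = 6.05
  Written exam 91 × 0.32 = 29.12
  Practicals 74.1 × 0.16 = 11.856
Sum = 74.956
Extra credit: 74.956 + 1 = 75.956
75.956 is ≥ 71.5 and < 88 → Distinction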